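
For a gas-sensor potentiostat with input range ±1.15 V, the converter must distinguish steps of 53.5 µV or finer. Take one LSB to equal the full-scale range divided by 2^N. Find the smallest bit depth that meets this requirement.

The full-scale span is 1.15 − (-1.15) = 2.3 V.
Levels needed ≥ 2.3/53.5 µV = 42990. 2^16 = 65536 suffices, so N_min = 16.

16 bits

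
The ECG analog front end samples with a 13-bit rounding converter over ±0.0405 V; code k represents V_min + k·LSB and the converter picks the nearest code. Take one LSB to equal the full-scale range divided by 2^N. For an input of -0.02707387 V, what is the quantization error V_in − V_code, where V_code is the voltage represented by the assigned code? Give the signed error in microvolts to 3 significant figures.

Range = 0.0405 − (-0.0405) = 0.081 V. LSB = 0.081 V / 2^13 ≈ 9.888 µV.
(V_in − V_min)/LSB = (-0.02707387 − (-0.0405)) × 8192/0.081 = 1357.8624 → nearest code k = 1358.
V_code = V_min + k × range/2^13 = -0.0405 + 1358 × 0.081/8192 = -0.02707250977 V.
V_in − V_code = -0.02707387 − (-0.02707250977) = −1.36 µV.

−1.36 µV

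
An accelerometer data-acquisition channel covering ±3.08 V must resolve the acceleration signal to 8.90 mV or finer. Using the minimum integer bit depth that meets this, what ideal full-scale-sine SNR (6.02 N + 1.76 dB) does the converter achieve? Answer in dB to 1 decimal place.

Span: 3.08 V − (-3.08 V) = 6.16 V.
Need 2^N ≥ 6.16 V / 8.90 mV = 692.1 → N_min = 10.
Ideal SNR at N = 10: 6.02·10 + 1.76 = 62.0 dB.

62.0 dB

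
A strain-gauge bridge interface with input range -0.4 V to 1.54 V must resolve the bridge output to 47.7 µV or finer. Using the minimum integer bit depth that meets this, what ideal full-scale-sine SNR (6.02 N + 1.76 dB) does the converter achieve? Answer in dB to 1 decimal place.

98.1 dB

Range = 1.54 − (-0.4) = 1.94 V.
Levels needed ≥ 1.94/47.7 µV = 40670. 2^16 = 65536 suffices, so N_min = 16.
Ideal SNR at N = 16: 6.02·16 + 1.76 = 98.1 dB.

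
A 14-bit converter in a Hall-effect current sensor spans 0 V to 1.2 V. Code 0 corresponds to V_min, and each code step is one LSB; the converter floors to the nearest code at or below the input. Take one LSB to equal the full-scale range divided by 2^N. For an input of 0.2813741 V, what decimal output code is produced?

Span = 1.2 V. LSB = 1.2 V / 2^14 ≈ 73.24 µV.
code = ⌊(V_in − V_min)/LSB⌋ = ⌊(V_in − V_min) × 2^14 / range⌋
     = ⌊(0.2813741 − (0)) × 16384 / 1.2⌋ = ⌊0.2813741 × 16384/1.2⌋
     = ⌊3841.694⌋ = 3841.

3841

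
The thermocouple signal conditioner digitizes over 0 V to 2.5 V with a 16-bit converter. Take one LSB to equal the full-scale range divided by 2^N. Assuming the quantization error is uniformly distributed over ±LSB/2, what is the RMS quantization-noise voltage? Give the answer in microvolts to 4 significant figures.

Full-scale range = 2.5 V.
Step size = 2.5/65536 V = 38.1470 µV.
For a uniform distribution on [−LSB/2, +LSB/2], V_rms = LSB/√12 = 38.1470 µV/3.4641 = 11.01 µV.

11.01 µV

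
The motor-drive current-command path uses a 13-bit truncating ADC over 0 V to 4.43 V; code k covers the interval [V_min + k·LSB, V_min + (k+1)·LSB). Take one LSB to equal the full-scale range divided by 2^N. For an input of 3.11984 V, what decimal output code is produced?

Span = 4.43 V. LSB = 4.43 V / 2^13 ≈ 0.5408 mV.
V_in − V_min = 3.11984 − (0) = 3.11984 V.
Divide by LSB: 3.11984 × 8192/4.43 = 5769.2391.
Truncating gives code 5769.

5769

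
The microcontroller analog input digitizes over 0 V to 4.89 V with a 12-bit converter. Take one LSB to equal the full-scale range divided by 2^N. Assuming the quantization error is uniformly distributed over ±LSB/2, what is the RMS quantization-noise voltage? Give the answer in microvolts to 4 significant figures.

V_FS = 4.89 V.
LSB = 4.89 V ÷ 2^12 = 4.89/4096 V = 1.19385 mV.
RMS of a uniform error over width LSB is LSB/√12 = 344.6 µV.

344.6 µV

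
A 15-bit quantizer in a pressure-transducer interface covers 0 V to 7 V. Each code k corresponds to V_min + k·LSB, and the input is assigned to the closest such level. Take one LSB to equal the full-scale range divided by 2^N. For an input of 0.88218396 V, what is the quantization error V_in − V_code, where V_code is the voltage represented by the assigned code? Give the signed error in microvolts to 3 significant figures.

V_FS = 7 V. LSB = 7 V / 2^15 ≈ 213.6 µV.
Position in LSBs: (0.88218396 − (0)) × 32768/7 = 4129.6291; rounding gives k = 4130.
V_code = 0 + (4130/32768) × 7 = 0.88226318359 V.
Error = V_in − V_code = 0.88218396 − (0.88226318359) = −79.2 µV.

−79.2 µV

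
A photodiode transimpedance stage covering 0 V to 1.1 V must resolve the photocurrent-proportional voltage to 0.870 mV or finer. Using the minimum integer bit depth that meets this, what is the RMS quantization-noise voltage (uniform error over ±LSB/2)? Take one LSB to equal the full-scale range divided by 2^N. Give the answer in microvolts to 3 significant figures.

Full-scale range = 1.1 V.
1.1 V / 0.870 mV = 1264. Since 2^10 = 1024 and 2^11 = 2048, N = 11.
LSB = 1.1 V ÷ 2^11 = 1.1/2048 V = 0.53711 mV.
RMS noise = LSB/√12 = 155 µV.

155 µV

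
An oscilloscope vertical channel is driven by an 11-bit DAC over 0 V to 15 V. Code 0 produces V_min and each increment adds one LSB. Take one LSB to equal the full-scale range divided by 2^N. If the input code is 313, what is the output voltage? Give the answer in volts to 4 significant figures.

2.292 V

Span = 15 V. LSB = 15 V / 2^11.
V_out = 0 + 313 × (15/2048) V
      = 0 + 2.29248 = 2.29248 V.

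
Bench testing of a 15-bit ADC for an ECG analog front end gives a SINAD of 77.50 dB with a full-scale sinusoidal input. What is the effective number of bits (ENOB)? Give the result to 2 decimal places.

12.58 bits

(77.50 − 1.76) / 6.02 = 75.74/6.02 = 12.5814 effective bits.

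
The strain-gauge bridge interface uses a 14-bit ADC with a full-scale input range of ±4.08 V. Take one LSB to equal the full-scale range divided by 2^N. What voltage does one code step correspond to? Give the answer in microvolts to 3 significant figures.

498 µV

Span: 4.08 V − (-4.08 V) = 8.16 V.
There are 2^14 = 16384 steps.
LSB = 8.16 V ÷ 2^14 = 8.16/16384 V = 498 µV.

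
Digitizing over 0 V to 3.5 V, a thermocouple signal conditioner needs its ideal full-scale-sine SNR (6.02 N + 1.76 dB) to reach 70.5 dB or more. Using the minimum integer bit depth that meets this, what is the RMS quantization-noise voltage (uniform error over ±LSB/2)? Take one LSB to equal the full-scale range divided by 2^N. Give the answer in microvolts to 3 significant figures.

247 µV

Span = 3.5 V.
6.02 N + 1.76 ≥ 70.5 gives N ≥ 11.419, so the minimum integer is 12.
Step size = 3.5/4096 V = 0.85449 mV.
V_rms = LSB/√12 = 247 µV.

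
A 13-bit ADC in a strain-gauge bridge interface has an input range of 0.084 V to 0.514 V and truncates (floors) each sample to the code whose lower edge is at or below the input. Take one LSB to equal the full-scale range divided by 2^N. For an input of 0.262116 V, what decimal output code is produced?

3393

Full-scale range = 0.514 V − (0.084 V) = 0.43 V. LSB = 0.43 V / 2^13 ≈ 52.49 µV.
code = ⌊(V_in − V_min)/LSB⌋ = ⌊(V_in − V_min) × 2^13 / range⌋
     = ⌊(0.262116 − (0.084)) × 8192 / 0.43⌋ = ⌊0.178116 × 8192/0.43⌋
     = ⌊3393.317⌋ = 3393.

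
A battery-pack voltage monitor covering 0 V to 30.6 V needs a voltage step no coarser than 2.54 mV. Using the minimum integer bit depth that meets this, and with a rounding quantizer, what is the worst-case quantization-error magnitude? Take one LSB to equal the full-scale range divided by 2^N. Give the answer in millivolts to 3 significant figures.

0.934 mV

V_FS = 30.6 V.
30.6 V / 2.54 mV = 12050. Since 2^13 = 8192 and 2^14 = 16384, N = 14.
Step size = 30.6/16384 V = 1.8677 mV.
Half an LSB is 0.934 mV.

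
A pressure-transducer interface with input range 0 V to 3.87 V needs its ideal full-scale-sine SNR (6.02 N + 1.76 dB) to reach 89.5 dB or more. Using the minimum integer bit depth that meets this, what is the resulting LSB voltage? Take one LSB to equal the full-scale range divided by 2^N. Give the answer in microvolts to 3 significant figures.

Span = 3.87 V.
Required N = ⌈(89.5 − 1.76)/6.02⌉ = ⌈14.575⌉ = 15.
LSB = 3.87 V ÷ 2^15 = 3.87/32768 V = 118 µV.

118 µV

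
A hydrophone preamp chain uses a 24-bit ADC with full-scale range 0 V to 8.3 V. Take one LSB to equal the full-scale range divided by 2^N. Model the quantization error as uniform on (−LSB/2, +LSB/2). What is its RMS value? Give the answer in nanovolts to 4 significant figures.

V_FS = 8.3 V.
LSB = 8.3 V / 2^24 = 494.719 nV.
V_rms = LSB/√12 = 494.719 nV / √12 = 142.8 nV.

142.8 nV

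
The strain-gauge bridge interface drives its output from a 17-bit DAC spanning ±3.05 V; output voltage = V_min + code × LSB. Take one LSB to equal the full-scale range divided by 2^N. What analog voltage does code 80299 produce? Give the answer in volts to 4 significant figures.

0.6871 V

Range = 3.05 − (-3.05) = 6.1 V. LSB = 6.1 V / 2^17.
V_out = -3.05 + 80299 × (6.1/131072) V
      = -3.05 V + 3.73706 V = 0.687060 V.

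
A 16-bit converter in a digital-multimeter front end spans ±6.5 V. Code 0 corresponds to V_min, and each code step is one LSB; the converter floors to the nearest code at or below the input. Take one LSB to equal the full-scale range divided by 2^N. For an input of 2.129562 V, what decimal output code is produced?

Span: 6.5 V − (-6.5 V) = 13 V. LSB = 13 V / 2^16 ≈ 198.4 µV.
V_in − V_min = 2.129562 − (-6.5) = 8.629562 V.
Divide by LSB: 8.629562 × 65536/13 = 43503.6135.
Truncating gives code 43503.

43503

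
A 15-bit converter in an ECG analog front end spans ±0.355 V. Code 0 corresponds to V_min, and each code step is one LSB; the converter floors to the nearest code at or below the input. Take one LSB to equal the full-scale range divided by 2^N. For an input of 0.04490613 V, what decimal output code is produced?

The full-scale span is 0.355 − (-0.355) = 0.71 V. LSB = 0.71 V / 2^15 ≈ 21.67 µV.
V_in − V_min = 0.04490613 − (-0.355) = 0.39990613 V.
Divide by LSB: 0.39990613 × 32768/0.71 = 18456.5128.
Truncating gives code 18456.

18456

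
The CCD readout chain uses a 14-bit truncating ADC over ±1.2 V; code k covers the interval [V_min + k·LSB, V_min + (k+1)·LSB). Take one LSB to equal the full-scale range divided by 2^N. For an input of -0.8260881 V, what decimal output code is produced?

Full-scale range = 1.2 V − (-1.2 V) = 2.4 V. LSB = 2.4 V / 2^14 ≈ 146.5 µV.
(V_in − V_min) × 2^14/range = (-0.8260881 − (-1.2)) × 16384/2.4 = 2552.572.
Floor → code = 2552.

2552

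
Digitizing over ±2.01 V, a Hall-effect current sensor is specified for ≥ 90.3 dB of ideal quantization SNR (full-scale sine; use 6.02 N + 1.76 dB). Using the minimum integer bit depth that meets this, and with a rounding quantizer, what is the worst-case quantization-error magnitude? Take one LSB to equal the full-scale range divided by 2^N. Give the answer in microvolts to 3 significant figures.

The full-scale span is 2.01 − (-2.01) = 4.02 V.
N ≥ (90.3 − 1.76)/6.02 = 14.708 → N_min = 15.
One LSB is 4.02 V / 32768 = 122.68 µV.
Half an LSB is 61.3 µV.

61.3 µV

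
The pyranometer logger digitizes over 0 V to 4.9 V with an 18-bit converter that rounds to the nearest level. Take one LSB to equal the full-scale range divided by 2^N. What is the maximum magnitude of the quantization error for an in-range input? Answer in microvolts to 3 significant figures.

V_FS = 4.9 V.
LSB = 4.9 V / 2^18 = 18.692 µV.
Worst-case error for round-to-nearest is half an LSB: 9.35 µV.

9.35 µV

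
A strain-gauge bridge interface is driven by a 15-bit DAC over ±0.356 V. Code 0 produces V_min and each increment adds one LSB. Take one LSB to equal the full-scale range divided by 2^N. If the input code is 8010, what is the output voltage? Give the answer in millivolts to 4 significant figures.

-182.0 mV

Range = 0.356 − (-0.356) = 0.712 V. LSB = 0.712 V / 2^15.
V_out = -0.356 + 8010 × (0.712/32768) V
      = -0.356 + 0.174045 = -0.181955 V.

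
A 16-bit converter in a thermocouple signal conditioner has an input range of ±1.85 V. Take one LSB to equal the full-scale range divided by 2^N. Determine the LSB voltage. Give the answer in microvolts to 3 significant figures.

Full-scale range = 1.85 V − (-1.85 V) = 3.7 V.
2^16 = 65536 levels.
One LSB is 3.7 V / 65536 = 56.5 µV.

56.5 µV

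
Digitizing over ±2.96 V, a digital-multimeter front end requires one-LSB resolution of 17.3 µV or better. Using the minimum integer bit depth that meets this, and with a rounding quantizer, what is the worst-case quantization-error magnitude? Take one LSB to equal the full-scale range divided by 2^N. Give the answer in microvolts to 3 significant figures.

5.65 µV

The full-scale span is 2.96 − (-2.96) = 5.92 V.
Required number of levels: 5.92/17.3 µV = 342200; smallest N with 2^N ≥ that is 19.
LSB = 5.92 V / 2^19 = 11.292 µV.
|e|_max = LSB/2 = 5.65 µV.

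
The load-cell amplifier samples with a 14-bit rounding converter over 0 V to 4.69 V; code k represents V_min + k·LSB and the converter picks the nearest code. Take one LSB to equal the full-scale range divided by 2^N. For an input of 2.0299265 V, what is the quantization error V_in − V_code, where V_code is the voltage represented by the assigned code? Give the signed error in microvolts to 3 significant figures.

Range is 4.69 V. LSB = 4.69 V / 2^14 ≈ 286.3 µV.
(2.0299265 − (0)) / LSB = 2.0299265 × 16384/4.69 = 7091.3253. Nearest integer: k = 7091.
V_code = V_min + k × range/2^14 = 0 + 7091 × 4.69/16384 = 2.0298333740 V.
e = 2.0299265 − (2.0298333740) = +93.1 µV.

+93.1 µV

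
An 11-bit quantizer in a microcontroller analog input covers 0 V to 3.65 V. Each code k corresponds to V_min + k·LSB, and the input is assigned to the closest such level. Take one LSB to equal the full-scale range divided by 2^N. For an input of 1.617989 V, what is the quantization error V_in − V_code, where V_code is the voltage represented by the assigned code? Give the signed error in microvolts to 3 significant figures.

Span = 3.65 V. LSB = 3.65 V / 2^11 ≈ 1.782 mV.
(1.617989 − (0)) / LSB = 1.617989 × 2048/3.65 = 907.8470. Nearest integer: k = 908.
V_code = 0 + (908/2048) × 3.65 = 1.618261719 V.
V_in − V_code = 1.617989 − (1.618261719) = −273 µV.

−273 µV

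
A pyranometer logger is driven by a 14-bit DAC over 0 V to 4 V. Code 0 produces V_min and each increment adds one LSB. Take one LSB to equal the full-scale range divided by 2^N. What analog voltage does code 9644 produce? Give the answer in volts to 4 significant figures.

2.354 V

Span = 4 V. LSB = 4 V / 2^14.
V_out = V_min + code × LSB = 0 V + 9644 × 4 V / 16384
      = 0 + 2.35449 = 2.35449 V.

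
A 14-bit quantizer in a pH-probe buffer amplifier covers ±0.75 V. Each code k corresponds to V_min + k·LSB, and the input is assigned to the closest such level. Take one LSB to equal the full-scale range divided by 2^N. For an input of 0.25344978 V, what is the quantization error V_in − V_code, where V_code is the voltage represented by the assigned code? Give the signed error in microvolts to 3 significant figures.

Span: 0.75 V − (-0.75 V) = 1.5 V. LSB = 1.5 V / 2^14 ≈ 91.55 µV.
(V_in − V_min)/LSB = (0.25344978 − (-0.75)) × 16384/1.5 = 10960.3475 → nearest code k = 10960.
V_code = V_min + k × range/2^14 = -0.75 + 10960 × 1.5/16384 = 0.25341796875 V.
Error = V_in − V_code = 0.25344978 − (0.25341796875) = +31.8 µV.

+31.8 µV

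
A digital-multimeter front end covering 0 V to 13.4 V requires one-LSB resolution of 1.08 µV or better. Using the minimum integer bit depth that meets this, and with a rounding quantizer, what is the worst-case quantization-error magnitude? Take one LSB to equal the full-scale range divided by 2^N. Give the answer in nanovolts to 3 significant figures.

V_FS = 13.4 V.
Need 2^N ≥ 13.4 V / 1.08 µV = 1.241e7 → N_min = 24.
LSB = 13.4 V ÷ 2^24 = 13.4/16777216 V = 0.79870 µV.
|e|_max = LSB/2 = 399 nV.

399 nV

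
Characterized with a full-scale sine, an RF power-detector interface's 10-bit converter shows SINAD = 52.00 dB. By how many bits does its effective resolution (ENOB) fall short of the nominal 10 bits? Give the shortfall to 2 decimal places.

Effective bits = (52.00 − 1.76)/6.02 = 8.3455.
Shortfall = 10 − 8.3455 = 1.6545 bits.

1.65 bits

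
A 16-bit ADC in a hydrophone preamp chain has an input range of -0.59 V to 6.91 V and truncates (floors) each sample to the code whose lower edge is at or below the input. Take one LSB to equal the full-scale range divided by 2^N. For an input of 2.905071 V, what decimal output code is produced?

30540

Full-scale range = 6.91 V − (-0.59 V) = 7.5 V. LSB = 7.5 V / 2^16 ≈ 114.4 µV.
(V_in − V_min) × 2^16/range = (2.905071 − (-0.59)) × 65536/7.5 = 30540.396.
Floor → code = 30540.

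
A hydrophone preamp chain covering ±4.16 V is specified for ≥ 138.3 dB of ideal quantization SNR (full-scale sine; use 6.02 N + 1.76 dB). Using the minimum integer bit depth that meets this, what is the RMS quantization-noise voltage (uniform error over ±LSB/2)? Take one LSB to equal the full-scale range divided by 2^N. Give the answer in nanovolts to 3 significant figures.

Range = 4.16 − (-4.16) = 8.32 V.
6.02 N + 1.76 ≥ 138.3 gives N ≥ 22.681, so the minimum integer is 23.
One LSB is 8.32 V / 8388608 = 0.99182 µV.
σ_q = LSB/√12 = 0.99182 µV/3.4641 = 286 nV.

286 nV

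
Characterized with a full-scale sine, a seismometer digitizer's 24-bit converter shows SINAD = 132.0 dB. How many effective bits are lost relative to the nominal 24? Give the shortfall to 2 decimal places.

N_eff = (132.0 − 1.76)/6.02 = 21.6346 bits.
24 − 21.6346 = 2.37 bits below nominal.

2.37 bits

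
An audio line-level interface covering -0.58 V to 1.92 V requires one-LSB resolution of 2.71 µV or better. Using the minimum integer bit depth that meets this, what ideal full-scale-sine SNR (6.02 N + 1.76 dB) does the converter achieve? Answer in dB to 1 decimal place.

122.2 dB

Full-scale range = 1.92 V − (-0.58 V) = 2.5 V.
Required number of levels: 2.5/2.71 µV = 922510; smallest N with 2^N ≥ that is 20.
6.02(20) + 1.76 = 122.16 dB.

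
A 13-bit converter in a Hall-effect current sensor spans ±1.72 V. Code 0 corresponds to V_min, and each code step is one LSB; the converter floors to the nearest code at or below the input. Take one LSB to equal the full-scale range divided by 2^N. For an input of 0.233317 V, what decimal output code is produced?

4651

Span: 1.72 V − (-1.72 V) = 3.44 V. LSB = 3.44 V / 2^13 ≈ 419.9 µV.
(V_in − V_min) × 2^13/range = (0.233317 − (-1.72)) × 8192/3.44 = 4651.620.
Floor → code = 4651.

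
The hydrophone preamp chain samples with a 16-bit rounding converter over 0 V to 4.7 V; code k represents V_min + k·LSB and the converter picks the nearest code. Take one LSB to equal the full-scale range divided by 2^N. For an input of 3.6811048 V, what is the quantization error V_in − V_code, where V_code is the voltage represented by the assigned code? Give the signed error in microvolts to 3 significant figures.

V_FS = 4.7 V. LSB = 4.7 V / 2^16 ≈ 71.72 µV.
(V_in − V_min)/LSB = (3.6811048 − (0)) × 65536/4.7 = 51328.6988 → nearest code k = 51329.
V_code = V_min + k × range/2^16 = 0 + 51329 × 4.7/65536 = 3.6811264038 V.
e = 3.6811048 − (3.6811264038) = −21.6 µV.

−21.6 µV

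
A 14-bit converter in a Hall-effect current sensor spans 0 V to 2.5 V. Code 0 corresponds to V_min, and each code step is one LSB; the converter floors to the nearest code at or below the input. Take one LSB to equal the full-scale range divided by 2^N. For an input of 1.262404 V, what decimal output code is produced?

8273

Span = 2.5 V. LSB = 2.5 V / 2^14 ≈ 152.6 µV.
code = ⌊(V_in − V_min)/LSB⌋ = ⌊(V_in − V_min) × 2^14 / range⌋
     = ⌊(1.262404 − (0)) × 16384 / 2.5⌋ = ⌊1.262404 × 16384/2.5⌋
     = ⌊8273.291⌋ = 8273.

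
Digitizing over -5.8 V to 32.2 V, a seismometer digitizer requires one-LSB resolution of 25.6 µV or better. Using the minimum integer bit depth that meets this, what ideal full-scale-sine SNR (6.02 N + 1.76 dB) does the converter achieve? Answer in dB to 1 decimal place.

128.2 dB

Span: 32.2 V − (-5.8 V) = 38 V.
Need 2^N ≥ 38 V / 25.6 µV = 1.484e6 → N_min = 21.
SNR = 6.02 × 21 + 1.76 = 128.18 dB.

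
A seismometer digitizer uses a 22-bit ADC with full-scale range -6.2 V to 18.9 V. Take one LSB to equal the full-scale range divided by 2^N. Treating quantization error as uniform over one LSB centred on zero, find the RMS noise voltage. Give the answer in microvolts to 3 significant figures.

Range = 18.9 − (-6.2) = 25.1 V.
LSB = 25.1 V ÷ 2^22 = 25.1/4194304 V = 5.9843 µV.
σ_q = LSB/√12 = 5.9843 µV/3.4641 = 1.73 µV.

1.73 µV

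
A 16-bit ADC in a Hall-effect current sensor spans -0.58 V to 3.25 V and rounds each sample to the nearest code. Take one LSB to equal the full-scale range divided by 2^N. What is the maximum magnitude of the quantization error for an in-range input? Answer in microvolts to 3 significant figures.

Span: 3.25 V − (-0.58 V) = 3.83 V.
Step size = 3.83/65536 V = 58.441 µV.
Worst-case error for round-to-nearest is half an LSB: 29.2 µV.

29.2 µV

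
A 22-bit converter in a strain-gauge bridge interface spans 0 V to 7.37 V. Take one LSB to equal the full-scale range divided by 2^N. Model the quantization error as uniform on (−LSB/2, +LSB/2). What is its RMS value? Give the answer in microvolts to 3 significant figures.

0.507 µV

V_FS = 7.37 V.
Step size = 7.37/4194304 V = 1.7571 µV.
RMS of a uniform error over width LSB is LSB/√12 = 0.507 µV.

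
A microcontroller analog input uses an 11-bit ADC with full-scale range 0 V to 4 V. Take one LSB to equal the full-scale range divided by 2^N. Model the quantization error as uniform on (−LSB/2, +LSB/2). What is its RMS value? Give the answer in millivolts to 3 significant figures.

V_FS = 4 V.
LSB = 4 V / 2^11 = 1.9531 mV.
For a uniform distribution on [−LSB/2, +LSB/2], V_rms = LSB/√12 = 1.9531 mV/3.4641 = 0.564 mV.

0.564 mV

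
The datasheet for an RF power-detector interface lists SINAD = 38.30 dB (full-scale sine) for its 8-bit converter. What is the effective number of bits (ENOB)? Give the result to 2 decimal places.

6.07 bits

ENOB = (38.30 − 1.76)/6.02 = 6.0698 bits.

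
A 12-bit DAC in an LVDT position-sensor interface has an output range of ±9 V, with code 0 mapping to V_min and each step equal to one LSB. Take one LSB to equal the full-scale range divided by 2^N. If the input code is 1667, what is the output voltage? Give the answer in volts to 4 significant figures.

-1.674 V

The full-scale span is 9 − (-9) = 18 V. LSB = 18 V / 2^12.
V_out = -9 + 1667 × (18/4096) V
      = -9 V + 7.32568 V = -1.67432 V.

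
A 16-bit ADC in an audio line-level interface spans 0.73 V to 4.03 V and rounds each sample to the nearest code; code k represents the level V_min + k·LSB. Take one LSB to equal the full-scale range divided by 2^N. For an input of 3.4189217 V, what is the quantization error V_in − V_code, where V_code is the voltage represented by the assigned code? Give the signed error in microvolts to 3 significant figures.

The full-scale span is 4.03 − (0.73) = 3.3 V. LSB = 3.3 V / 2^16 ≈ 50.35 µV.
Position in LSBs: (3.4189217 − (0.73)) × 65536/3.3 = 53400.3553; rounding gives k = 53400.
V_code = 0.73 + (53400/65536) × 3.3 = 3.4189038086 V.
Error = V_in − V_code = 3.4189217 − (3.4189038086) = +17.9 µV.

+17.9 µV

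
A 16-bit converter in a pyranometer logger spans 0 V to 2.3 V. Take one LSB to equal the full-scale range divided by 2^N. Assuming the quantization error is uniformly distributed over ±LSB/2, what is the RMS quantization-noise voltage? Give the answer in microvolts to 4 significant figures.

Span = 2.3 V.
LSB = 2.3 V / 2^16 = 35.0952 µV.
RMS of a uniform error over width LSB is LSB/√12 = 10.13 µV.

10.13 µV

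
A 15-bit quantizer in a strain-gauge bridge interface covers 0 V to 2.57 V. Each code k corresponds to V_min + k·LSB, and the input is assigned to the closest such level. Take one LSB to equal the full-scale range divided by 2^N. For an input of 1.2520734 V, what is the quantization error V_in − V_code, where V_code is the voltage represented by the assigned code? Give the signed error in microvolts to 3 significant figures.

+14.1 µV

Full-scale range = 2.57 V. LSB = 2.57 V / 2^15 ≈ 78.43 µV.
(1.2520734 − (0)) / LSB = 1.2520734 × 32768/2.57 = 15964.1794. Nearest integer: k = 15964.
V_code = V_min + k × range/2^15 = 0 + 15964 × 2.57/32768 = 1.2520593262 V.
e = 1.2520734 − (1.2520593262) = +14.1 µV.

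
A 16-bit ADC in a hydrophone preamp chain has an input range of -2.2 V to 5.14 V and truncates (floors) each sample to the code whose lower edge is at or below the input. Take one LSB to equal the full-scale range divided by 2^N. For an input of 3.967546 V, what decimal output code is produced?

Range = 5.14 − (-2.2) = 7.34 V. LSB = 7.34 V / 2^16 ≈ 112.0 µV.
V_in − V_min = 3.967546 − (-2.2) = 6.167546 V.
Divide by LSB: 6.167546 × 65536/7.34 = 55067.6151.
Truncating gives code 55067.

55067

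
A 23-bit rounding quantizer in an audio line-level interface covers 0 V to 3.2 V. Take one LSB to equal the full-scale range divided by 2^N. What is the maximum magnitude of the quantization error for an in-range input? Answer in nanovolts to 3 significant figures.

191 nV

Span = 3.2 V.
One LSB is 3.2 V / 8388608 = 381.47 nV.
A rounding quantizer has |error| ≤ LSB/2 = 191 nV.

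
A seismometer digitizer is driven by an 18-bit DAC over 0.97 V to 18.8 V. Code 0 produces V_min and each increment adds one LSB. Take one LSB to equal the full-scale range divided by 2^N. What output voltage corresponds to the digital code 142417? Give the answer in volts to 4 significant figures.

10.66 V

Span: 18.8 V − (0.97 V) = 17.83 V. LSB = 17.83 V / 2^18.
Output = V_min + (142417/262144) × range = 0.97 + 0.543278 × 17.83 V
      = 0.97 + 9.68664 = 10.6566 V.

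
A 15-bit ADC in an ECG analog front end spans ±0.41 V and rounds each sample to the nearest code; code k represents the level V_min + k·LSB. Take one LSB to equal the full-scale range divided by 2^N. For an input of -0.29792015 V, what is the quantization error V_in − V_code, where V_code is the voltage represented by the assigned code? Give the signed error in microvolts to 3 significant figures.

Full-scale range = 0.41 V − (-0.41 V) = 0.82 V. LSB = 0.82 V / 2^15 ≈ 25.02 µV.
(V_in − V_min)/LSB = (-0.29792015 − (-0.41)) × 32768/0.82 = 4478.8202 → nearest code k = 4479.
V_code = V_min + k × range/2^15 = -0.41 + 4479 × 0.82/32768 = -0.29791564941 V.
Error = V_in − V_code = -0.29792015 − (-0.29791564941) = −4.50 µV.

−4.50 µV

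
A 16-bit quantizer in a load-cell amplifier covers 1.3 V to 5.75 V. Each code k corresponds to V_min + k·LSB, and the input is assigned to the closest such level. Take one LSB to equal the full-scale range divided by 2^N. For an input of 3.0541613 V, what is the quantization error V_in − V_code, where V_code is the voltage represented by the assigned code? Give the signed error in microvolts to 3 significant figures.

−8.93 µV

Range = 5.75 − (1.3) = 4.45 V. LSB = 4.45 V / 2^16 ≈ 67.90 µV.
(3.0541613 − (1.3)) / LSB = 1.7541613 × 65536/4.45 = 25833.8685. Nearest integer: k = 25834.
V_code = V_min + k × range/2^16 = 1.3 + 25834 × 4.45/65536 = 3.0541702271 V.
e = 3.0541613 − (3.0541702271) = −8.93 µV.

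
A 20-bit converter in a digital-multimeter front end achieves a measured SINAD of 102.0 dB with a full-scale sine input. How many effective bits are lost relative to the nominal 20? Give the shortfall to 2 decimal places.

Effective bits = (102.0 − 1.76)/6.02 = 16.6512.
Shortfall = 20 − 16.6512 = 3.3488 bits.

3.35 bits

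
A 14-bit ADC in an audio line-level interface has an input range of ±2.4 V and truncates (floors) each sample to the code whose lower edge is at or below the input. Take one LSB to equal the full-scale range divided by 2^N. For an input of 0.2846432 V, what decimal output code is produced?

Range = 2.4 − (-2.4) = 4.8 V. LSB = 4.8 V / 2^14 ≈ 293.0 µV.
code = ⌊(V_in − V_min)/LSB⌋ = ⌊(V_in − V_min) × 2^14 / range⌋
     = ⌊(0.2846432 − (-2.4)) × 16384 / 4.8⌋ = ⌊2.6846432 × 16384/4.8⌋
     = ⌊9163.582⌋ = 9163.

9163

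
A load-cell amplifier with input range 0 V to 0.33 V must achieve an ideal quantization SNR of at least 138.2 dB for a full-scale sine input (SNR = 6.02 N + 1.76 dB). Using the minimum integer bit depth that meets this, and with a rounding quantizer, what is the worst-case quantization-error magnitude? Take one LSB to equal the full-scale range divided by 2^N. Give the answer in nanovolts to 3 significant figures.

19.7 nV

Full-scale range = 0.33 V.
Required N = ⌈(138.2 − 1.76)/6.02⌉ = ⌈22.664⌉ = 23.
LSB = 0.33 V / 2^23 = 39.339 nV.
|e|_max = LSB/2 = 19.7 nV.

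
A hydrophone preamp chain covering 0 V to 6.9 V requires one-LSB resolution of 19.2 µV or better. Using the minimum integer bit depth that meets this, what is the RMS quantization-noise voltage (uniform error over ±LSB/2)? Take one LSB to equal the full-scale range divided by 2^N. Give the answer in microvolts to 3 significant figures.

Full-scale range = 6.9 V.
Levels needed ≥ 6.9/19.2 µV = 359400. 2^19 = 524288 suffices, so N_min = 19.
One LSB is 6.9 V / 524288 = 13.161 µV.
σ_q = LSB/√12 = 13.161 µV/3.4641 = 3.80 µV.

3.80 µV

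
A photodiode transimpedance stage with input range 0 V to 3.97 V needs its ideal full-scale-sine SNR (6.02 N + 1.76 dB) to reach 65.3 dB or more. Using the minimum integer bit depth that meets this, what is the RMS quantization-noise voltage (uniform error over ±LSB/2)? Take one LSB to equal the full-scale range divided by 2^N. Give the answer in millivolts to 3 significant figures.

Full-scale range = 3.97 V.
Solving 6.02 N ≥ 65.3 − 1.76: N ≥ 10.555. Round up → N = 11.
One LSB is 3.97 V / 2048 = 1.9385 mV.
σ_q = LSB/√12 = 1.9385 mV/3.4641 = 0.560 mV.

0.560 mV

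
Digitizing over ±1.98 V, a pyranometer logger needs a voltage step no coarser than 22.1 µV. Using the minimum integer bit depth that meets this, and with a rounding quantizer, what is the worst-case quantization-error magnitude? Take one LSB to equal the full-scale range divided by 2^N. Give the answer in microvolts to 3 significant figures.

Full-scale range = 1.98 V − (-1.98 V) = 3.96 V.
Need 2^N ≥ 3.96 V / 22.1 µV = 179200 → N_min = 18.
LSB = 3.96 V ÷ 2^18 = 3.96/262144 V = 15.106 µV.
Max error for round-to-nearest is LSB/2 = 7.55 µV.

7.55 µV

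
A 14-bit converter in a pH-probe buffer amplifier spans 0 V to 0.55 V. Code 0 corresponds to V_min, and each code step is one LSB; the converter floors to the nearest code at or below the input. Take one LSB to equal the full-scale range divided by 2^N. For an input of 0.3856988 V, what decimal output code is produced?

11489

Range is 0.55 V. LSB = 0.55 V / 2^14 ≈ 33.57 µV.
V_in − V_min = 0.3856988 − (0) = 0.3856988 V.
Divide by LSB: 0.3856988 × 16384/0.55 = 11489.6166.
Truncating gives code 11489.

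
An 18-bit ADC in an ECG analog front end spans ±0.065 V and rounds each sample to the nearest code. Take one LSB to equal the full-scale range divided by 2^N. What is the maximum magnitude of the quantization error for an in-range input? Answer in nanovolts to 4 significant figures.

248.0 nV

The full-scale span is 0.065 − (-0.065) = 0.13 V.
LSB = 0.13 V / 2^18 = 495.911 nV.
|e|_max = LSB/2 = 248.0 nV.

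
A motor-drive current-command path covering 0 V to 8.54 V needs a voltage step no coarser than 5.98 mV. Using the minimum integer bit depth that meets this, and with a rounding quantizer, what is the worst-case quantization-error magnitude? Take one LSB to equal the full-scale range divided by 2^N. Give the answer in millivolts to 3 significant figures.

2.08 mV

Full-scale range = 8.54 V.
8.54 V / 5.98 mV = 1428. Since 2^10 = 1024 and 2^11 = 2048, N = 11.
Step size = 8.54/2048 V = 4.1699 mV.
Max error for round-to-nearest is LSB/2 = 2.08 mV.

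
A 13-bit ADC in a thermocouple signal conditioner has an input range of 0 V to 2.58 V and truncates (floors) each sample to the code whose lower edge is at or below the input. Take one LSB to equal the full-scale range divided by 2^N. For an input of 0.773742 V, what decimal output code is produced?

Range is 2.58 V. LSB = 2.58 V / 2^13 ≈ 314.9 µV.
(V_in − V_min) × 2^13/range = (0.773742 − (0)) × 8192/2.58 = 2456.781.
Floor → code = 2456.

2456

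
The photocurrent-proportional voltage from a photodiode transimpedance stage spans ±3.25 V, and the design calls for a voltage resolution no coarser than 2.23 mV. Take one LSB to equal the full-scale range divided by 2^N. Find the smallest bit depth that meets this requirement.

Span: 3.25 V − (-3.25 V) = 6.5 V.
6.5 V / 2.23 mV = 2915. Since 2^11 = 2048 and 2^12 = 4096, N = 12.

12 bits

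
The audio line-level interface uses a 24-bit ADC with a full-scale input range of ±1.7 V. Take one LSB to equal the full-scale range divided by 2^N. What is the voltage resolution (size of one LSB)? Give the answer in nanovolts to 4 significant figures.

Full-scale range = 1.7 V − (-1.7 V) = 3.4 V.
Number of codes = 2^24 = 16777216.
One LSB is 3.4 V / 16777216 = 202.7 nV.

202.7 nV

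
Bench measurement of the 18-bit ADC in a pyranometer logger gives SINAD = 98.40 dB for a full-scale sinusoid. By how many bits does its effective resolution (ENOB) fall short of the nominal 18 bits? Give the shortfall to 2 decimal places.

N_eff = (98.40 − 1.76)/6.02 = 16.0532 bits.
Lost resolution: 18 − 16.0532 = 1.9468 bits.

1.95 bits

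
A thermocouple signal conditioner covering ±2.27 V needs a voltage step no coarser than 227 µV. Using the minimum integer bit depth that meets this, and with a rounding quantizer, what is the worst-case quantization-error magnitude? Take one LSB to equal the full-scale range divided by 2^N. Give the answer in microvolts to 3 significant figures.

69.3 µV

Range = 2.27 − (-2.27) = 4.54 V.
Required number of levels: 4.54/227 µV = 20000; smallest N with 2^N ≥ that is 15.
One LSB is 4.54 V / 32768 = 138.55 µV.
Half an LSB is 69.3 µV.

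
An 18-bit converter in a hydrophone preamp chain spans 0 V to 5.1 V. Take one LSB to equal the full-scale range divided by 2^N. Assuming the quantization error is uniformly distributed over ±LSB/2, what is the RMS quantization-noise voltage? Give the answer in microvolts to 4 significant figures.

5.616 µV

Span = 5.1 V.
Step size = 5.1/262144 V = 19.4550 µV.
For a uniform distribution on [−LSB/2, +LSB/2], V_rms = LSB/√12 = 19.4550 µV/3.4641 = 5.616 µV.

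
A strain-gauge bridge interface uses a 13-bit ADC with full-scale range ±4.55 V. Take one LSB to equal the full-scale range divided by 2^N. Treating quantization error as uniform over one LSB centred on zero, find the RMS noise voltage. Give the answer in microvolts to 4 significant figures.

320.7 µV

Full-scale range = 4.55 V − (-4.55 V) = 9.1 V.
LSB = 9.1 V ÷ 2^13 = 9.1/8192 V = 1.11084 mV.
For a uniform distribution on [−LSB/2, +LSB/2], V_rms = LSB/√12 = 1.11084 mV/3.4641 = 320.7 µV.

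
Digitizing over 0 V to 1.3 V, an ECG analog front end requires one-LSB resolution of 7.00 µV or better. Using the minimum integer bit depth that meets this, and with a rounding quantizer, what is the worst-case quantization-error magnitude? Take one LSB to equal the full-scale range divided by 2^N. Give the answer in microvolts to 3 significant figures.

Span = 1.3 V.
Required number of levels: 1.3/7.00 µV = 185710; smallest N with 2^N ≥ that is 18.
LSB = 1.3 V ÷ 2^18 = 1.3/262144 V = 4.9591 µV.
|e|_max = LSB/2 = 2.48 µV.

2.48 µV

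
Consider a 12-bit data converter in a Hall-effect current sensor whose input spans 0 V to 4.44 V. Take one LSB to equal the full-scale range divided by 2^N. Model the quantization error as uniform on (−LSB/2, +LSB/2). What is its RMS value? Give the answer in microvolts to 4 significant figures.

312.9 µV

Span = 4.44 V.
LSB = 4.44 V / 2^12 = 1.08398 mV.
For a uniform distribution on [−LSB/2, +LSB/2], V_rms = LSB/√12 = 1.08398 mV/3.4641 = 312.9 µV.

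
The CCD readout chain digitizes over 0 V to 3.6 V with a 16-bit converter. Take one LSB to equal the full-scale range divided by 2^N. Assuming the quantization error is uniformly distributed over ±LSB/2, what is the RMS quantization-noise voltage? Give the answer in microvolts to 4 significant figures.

Span = 3.6 V.
One LSB is 3.6 V / 65536 = 54.9316 µV.
V_rms = LSB/√12 = 54.9316 µV / √12 = 15.86 µV.

15.86 µV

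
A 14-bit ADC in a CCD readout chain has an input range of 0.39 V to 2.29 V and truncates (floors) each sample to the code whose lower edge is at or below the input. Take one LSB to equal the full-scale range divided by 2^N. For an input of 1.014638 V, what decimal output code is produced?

Span: 2.29 V − (0.39 V) = 1.9 V. LSB = 1.9 V / 2^14 ≈ 116.0 µV.
(V_in − V_min) × 2^14/range = (1.014638 − (0.39)) × 16384/1.9 = 5386.352.
Floor → code = 5386.

5386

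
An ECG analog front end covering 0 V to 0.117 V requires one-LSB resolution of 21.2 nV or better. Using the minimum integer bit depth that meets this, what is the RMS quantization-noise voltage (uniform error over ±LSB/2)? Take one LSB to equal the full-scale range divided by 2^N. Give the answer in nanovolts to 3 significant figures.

Span = 0.117 V.
Need 2^N ≥ 0.117 V / 21.2 nV = 5.519e6 → N_min = 23.
LSB = 0.117 V ÷ 2^23 = 0.117/8388608 V = 13.947 nV.
V_rms = LSB/√12 = 4.03 nV.

4.03 nV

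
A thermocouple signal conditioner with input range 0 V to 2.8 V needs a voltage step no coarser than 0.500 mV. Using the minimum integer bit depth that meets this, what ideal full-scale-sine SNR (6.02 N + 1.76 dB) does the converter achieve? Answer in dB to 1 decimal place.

Span = 2.8 V.
Levels needed ≥ 2.8/0.500 mV = 5600. 2^13 = 8192 suffices, so N_min = 13.
SNR = 6.02 × 13 + 1.76 = 80.02 dB.

80.0 dB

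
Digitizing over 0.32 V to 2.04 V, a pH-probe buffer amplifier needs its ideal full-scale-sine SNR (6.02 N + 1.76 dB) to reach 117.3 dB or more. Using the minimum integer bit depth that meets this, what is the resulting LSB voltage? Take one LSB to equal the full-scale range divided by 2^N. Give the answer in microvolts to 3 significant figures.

1.64 µV

The full-scale span is 2.04 − (0.32) = 1.72 V.
6.02 N + 1.76 ≥ 117.3 gives N ≥ 19.193, so the minimum integer is 20.
LSB = 1.72 V ÷ 2^20 = 1.72/1048576 V = 1.64 µV.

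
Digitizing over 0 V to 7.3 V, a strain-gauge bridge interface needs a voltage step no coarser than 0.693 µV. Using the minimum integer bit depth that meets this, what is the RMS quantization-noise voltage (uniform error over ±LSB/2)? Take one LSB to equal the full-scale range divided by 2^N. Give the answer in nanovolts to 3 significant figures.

Range is 7.3 V.
Need 2^N ≥ 7.3 V / 0.693 µV = 1.053e7 → N_min = 24.
LSB = 7.3 V ÷ 2^24 = 7.3/16777216 V = 435.11 nV.
RMS noise = LSB/√12 = 126 nV.

126 nV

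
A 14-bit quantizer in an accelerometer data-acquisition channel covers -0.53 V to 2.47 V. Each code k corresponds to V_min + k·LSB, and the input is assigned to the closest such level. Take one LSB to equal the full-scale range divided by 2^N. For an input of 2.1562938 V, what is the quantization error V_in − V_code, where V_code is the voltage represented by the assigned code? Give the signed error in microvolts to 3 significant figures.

Full-scale range = 2.47 V − (-0.53 V) = 3 V. LSB = 3 V / 2^14 ≈ 183.1 µV.
(2.1562938 − (-0.53)) / LSB = 2.6862938 × 16384/3 = 14670.7459. Nearest integer: k = 14671.
Reconstructed level: -0.53 + 14671 × 3/16384 V = 2.1563403320 V.
e = 2.1562938 − (2.1563403320) = −46.5 µV.

−46.5 µV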